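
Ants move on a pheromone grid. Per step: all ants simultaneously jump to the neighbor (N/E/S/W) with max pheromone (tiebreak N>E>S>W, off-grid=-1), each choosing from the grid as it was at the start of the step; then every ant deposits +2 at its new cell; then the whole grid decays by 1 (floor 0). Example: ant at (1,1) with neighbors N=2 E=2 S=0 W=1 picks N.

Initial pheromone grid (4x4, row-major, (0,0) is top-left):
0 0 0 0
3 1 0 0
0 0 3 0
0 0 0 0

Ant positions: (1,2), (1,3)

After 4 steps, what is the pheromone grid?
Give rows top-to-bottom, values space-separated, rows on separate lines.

After step 1: ants at (2,2),(0,3)
  0 0 0 1
  2 0 0 0
  0 0 4 0
  0 0 0 0
After step 2: ants at (1,2),(1,3)
  0 0 0 0
  1 0 1 1
  0 0 3 0
  0 0 0 0
After step 3: ants at (2,2),(1,2)
  0 0 0 0
  0 0 2 0
  0 0 4 0
  0 0 0 0
After step 4: ants at (1,2),(2,2)
  0 0 0 0
  0 0 3 0
  0 0 5 0
  0 0 0 0

0 0 0 0
0 0 3 0
0 0 5 0
0 0 0 0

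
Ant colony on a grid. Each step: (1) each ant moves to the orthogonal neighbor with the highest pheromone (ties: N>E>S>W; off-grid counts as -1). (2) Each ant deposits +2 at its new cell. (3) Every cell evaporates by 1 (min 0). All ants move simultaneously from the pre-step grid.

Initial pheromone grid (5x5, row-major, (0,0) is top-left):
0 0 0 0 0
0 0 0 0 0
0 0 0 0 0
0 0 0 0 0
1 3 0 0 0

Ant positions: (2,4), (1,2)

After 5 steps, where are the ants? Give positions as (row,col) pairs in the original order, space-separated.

Step 1: ant0:(2,4)->N->(1,4) | ant1:(1,2)->N->(0,2)
  grid max=2 at (4,1)
Step 2: ant0:(1,4)->N->(0,4) | ant1:(0,2)->E->(0,3)
  grid max=1 at (0,3)
Step 3: ant0:(0,4)->W->(0,3) | ant1:(0,3)->E->(0,4)
  grid max=2 at (0,3)
Step 4: ant0:(0,3)->E->(0,4) | ant1:(0,4)->W->(0,3)
  grid max=3 at (0,3)
Step 5: ant0:(0,4)->W->(0,3) | ant1:(0,3)->E->(0,4)
  grid max=4 at (0,3)

(0,3) (0,4)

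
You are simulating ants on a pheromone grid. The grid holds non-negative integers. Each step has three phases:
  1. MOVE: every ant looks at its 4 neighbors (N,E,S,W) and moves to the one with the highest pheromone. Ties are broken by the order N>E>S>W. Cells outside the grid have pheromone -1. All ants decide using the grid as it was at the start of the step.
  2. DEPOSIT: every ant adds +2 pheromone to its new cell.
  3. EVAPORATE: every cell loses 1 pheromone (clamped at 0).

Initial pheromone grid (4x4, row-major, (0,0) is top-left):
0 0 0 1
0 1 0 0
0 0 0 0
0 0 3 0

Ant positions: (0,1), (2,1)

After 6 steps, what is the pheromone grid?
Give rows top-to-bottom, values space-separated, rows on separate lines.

After step 1: ants at (1,1),(1,1)
  0 0 0 0
  0 4 0 0
  0 0 0 0
  0 0 2 0
After step 2: ants at (0,1),(0,1)
  0 3 0 0
  0 3 0 0
  0 0 0 0
  0 0 1 0
After step 3: ants at (1,1),(1,1)
  0 2 0 0
  0 6 0 0
  0 0 0 0
  0 0 0 0
After step 4: ants at (0,1),(0,1)
  0 5 0 0
  0 5 0 0
  0 0 0 0
  0 0 0 0
After step 5: ants at (1,1),(1,1)
  0 4 0 0
  0 8 0 0
  0 0 0 0
  0 0 0 0
After step 6: ants at (0,1),(0,1)
  0 7 0 0
  0 7 0 0
  0 0 0 0
  0 0 0 0

0 7 0 0
0 7 0 0
0 0 0 0
0 0 0 0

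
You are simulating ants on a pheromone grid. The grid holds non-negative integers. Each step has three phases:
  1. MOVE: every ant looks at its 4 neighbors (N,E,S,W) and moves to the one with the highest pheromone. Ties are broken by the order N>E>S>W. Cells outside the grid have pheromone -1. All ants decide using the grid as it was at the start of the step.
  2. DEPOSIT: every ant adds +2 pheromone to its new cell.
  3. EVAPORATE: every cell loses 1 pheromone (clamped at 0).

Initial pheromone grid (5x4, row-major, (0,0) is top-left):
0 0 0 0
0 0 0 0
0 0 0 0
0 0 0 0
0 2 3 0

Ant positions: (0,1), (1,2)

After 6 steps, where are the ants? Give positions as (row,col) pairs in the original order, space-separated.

Step 1: ant0:(0,1)->E->(0,2) | ant1:(1,2)->N->(0,2)
  grid max=3 at (0,2)
Step 2: ant0:(0,2)->E->(0,3) | ant1:(0,2)->E->(0,3)
  grid max=3 at (0,3)
Step 3: ant0:(0,3)->W->(0,2) | ant1:(0,3)->W->(0,2)
  grid max=5 at (0,2)
Step 4: ant0:(0,2)->E->(0,3) | ant1:(0,2)->E->(0,3)
  grid max=5 at (0,3)
Step 5: ant0:(0,3)->W->(0,2) | ant1:(0,3)->W->(0,2)
  grid max=7 at (0,2)
Step 6: ant0:(0,2)->E->(0,3) | ant1:(0,2)->E->(0,3)
  grid max=7 at (0,3)

(0,3) (0,3)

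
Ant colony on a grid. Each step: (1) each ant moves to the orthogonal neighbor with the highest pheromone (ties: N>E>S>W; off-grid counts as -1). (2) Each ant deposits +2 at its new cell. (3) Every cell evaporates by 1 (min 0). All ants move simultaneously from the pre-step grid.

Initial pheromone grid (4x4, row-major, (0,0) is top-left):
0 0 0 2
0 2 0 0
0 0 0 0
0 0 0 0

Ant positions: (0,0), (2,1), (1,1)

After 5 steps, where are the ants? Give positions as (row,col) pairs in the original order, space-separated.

Step 1: ant0:(0,0)->E->(0,1) | ant1:(2,1)->N->(1,1) | ant2:(1,1)->N->(0,1)
  grid max=3 at (0,1)
Step 2: ant0:(0,1)->S->(1,1) | ant1:(1,1)->N->(0,1) | ant2:(0,1)->S->(1,1)
  grid max=6 at (1,1)
Step 3: ant0:(1,1)->N->(0,1) | ant1:(0,1)->S->(1,1) | ant2:(1,1)->N->(0,1)
  grid max=7 at (0,1)
Step 4: ant0:(0,1)->S->(1,1) | ant1:(1,1)->N->(0,1) | ant2:(0,1)->S->(1,1)
  grid max=10 at (1,1)
Step 5: ant0:(1,1)->N->(0,1) | ant1:(0,1)->S->(1,1) | ant2:(1,1)->N->(0,1)
  grid max=11 at (0,1)

(0,1) (1,1) (0,1)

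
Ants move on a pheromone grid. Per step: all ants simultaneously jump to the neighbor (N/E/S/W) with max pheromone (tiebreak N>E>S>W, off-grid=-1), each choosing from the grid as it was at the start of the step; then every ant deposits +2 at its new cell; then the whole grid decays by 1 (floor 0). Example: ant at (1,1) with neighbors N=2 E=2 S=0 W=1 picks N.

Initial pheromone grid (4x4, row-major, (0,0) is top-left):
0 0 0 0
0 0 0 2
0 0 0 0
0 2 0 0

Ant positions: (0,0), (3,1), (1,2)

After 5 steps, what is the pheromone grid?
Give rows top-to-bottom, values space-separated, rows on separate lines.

After step 1: ants at (0,1),(2,1),(1,3)
  0 1 0 0
  0 0 0 3
  0 1 0 0
  0 1 0 0
After step 2: ants at (0,2),(3,1),(0,3)
  0 0 1 1
  0 0 0 2
  0 0 0 0
  0 2 0 0
After step 3: ants at (0,3),(2,1),(1,3)
  0 0 0 2
  0 0 0 3
  0 1 0 0
  0 1 0 0
After step 4: ants at (1,3),(3,1),(0,3)
  0 0 0 3
  0 0 0 4
  0 0 0 0
  0 2 0 0
After step 5: ants at (0,3),(2,1),(1,3)
  0 0 0 4
  0 0 0 5
  0 1 0 0
  0 1 0 0

0 0 0 4
0 0 0 5
0 1 0 0
0 1 0 0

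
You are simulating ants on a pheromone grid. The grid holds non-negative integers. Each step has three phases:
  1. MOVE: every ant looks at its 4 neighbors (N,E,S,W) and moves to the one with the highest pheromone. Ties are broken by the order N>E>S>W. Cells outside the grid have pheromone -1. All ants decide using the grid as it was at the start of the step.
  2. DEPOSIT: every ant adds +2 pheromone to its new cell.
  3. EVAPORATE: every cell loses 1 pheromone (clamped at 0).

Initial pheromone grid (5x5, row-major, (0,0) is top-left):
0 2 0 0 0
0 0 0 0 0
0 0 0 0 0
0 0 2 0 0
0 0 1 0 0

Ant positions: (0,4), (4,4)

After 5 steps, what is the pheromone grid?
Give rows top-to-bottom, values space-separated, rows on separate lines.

After step 1: ants at (1,4),(3,4)
  0 1 0 0 0
  0 0 0 0 1
  0 0 0 0 0
  0 0 1 0 1
  0 0 0 0 0
After step 2: ants at (0,4),(2,4)
  0 0 0 0 1
  0 0 0 0 0
  0 0 0 0 1
  0 0 0 0 0
  0 0 0 0 0
After step 3: ants at (1,4),(1,4)
  0 0 0 0 0
  0 0 0 0 3
  0 0 0 0 0
  0 0 0 0 0
  0 0 0 0 0
After step 4: ants at (0,4),(0,4)
  0 0 0 0 3
  0 0 0 0 2
  0 0 0 0 0
  0 0 0 0 0
  0 0 0 0 0
After step 5: ants at (1,4),(1,4)
  0 0 0 0 2
  0 0 0 0 5
  0 0 0 0 0
  0 0 0 0 0
  0 0 0 0 0

0 0 0 0 2
0 0 0 0 5
0 0 0 0 0
0 0 0 0 0
0 0 0 0 0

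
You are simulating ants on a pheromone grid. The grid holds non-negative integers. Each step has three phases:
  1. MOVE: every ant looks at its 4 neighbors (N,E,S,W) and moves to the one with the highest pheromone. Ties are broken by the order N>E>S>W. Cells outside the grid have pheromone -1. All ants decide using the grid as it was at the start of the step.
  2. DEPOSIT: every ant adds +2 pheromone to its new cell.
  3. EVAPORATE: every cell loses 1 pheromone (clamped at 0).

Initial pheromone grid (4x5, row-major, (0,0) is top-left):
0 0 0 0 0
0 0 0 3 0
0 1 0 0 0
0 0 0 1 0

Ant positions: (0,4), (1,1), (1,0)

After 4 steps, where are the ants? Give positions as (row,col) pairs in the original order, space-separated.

Step 1: ant0:(0,4)->S->(1,4) | ant1:(1,1)->S->(2,1) | ant2:(1,0)->N->(0,0)
  grid max=2 at (1,3)
Step 2: ant0:(1,4)->W->(1,3) | ant1:(2,1)->N->(1,1) | ant2:(0,0)->E->(0,1)
  grid max=3 at (1,3)
Step 3: ant0:(1,3)->N->(0,3) | ant1:(1,1)->N->(0,1) | ant2:(0,1)->S->(1,1)
  grid max=2 at (0,1)
Step 4: ant0:(0,3)->S->(1,3) | ant1:(0,1)->S->(1,1) | ant2:(1,1)->N->(0,1)
  grid max=3 at (0,1)

(1,3) (1,1) (0,1)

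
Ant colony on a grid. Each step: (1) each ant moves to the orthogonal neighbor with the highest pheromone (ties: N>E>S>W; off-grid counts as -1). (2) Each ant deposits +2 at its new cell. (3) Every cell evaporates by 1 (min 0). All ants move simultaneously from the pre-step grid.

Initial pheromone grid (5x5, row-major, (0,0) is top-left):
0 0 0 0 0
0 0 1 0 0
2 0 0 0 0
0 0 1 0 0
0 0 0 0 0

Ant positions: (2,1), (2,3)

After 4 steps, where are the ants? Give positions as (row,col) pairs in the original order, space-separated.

Step 1: ant0:(2,1)->W->(2,0) | ant1:(2,3)->N->(1,3)
  grid max=3 at (2,0)
Step 2: ant0:(2,0)->N->(1,0) | ant1:(1,3)->N->(0,3)
  grid max=2 at (2,0)
Step 3: ant0:(1,0)->S->(2,0) | ant1:(0,3)->E->(0,4)
  grid max=3 at (2,0)
Step 4: ant0:(2,0)->N->(1,0) | ant1:(0,4)->S->(1,4)
  grid max=2 at (2,0)

(1,0) (1,4)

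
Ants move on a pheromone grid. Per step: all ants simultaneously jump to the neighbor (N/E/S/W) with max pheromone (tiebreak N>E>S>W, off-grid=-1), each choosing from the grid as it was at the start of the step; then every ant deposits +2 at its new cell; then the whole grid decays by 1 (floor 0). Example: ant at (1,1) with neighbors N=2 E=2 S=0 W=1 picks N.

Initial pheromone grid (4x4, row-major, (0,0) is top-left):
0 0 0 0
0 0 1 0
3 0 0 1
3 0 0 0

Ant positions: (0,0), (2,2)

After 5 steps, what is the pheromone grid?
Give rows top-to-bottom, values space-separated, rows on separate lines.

After step 1: ants at (0,1),(1,2)
  0 1 0 0
  0 0 2 0
  2 0 0 0
  2 0 0 0
After step 2: ants at (0,2),(0,2)
  0 0 3 0
  0 0 1 0
  1 0 0 0
  1 0 0 0
After step 3: ants at (1,2),(1,2)
  0 0 2 0
  0 0 4 0
  0 0 0 0
  0 0 0 0
After step 4: ants at (0,2),(0,2)
  0 0 5 0
  0 0 3 0
  0 0 0 0
  0 0 0 0
After step 5: ants at (1,2),(1,2)
  0 0 4 0
  0 0 6 0
  0 0 0 0
  0 0 0 0

0 0 4 0
0 0 6 0
0 0 0 0
0 0 0 0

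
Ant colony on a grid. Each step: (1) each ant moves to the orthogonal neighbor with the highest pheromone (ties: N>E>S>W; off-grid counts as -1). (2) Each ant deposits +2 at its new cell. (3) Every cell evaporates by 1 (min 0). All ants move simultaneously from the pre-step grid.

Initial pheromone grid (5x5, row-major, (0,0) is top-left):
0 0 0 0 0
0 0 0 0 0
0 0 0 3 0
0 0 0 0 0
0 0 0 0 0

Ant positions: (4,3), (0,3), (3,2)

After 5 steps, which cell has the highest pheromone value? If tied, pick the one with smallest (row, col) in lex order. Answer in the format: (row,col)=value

Step 1: ant0:(4,3)->N->(3,3) | ant1:(0,3)->E->(0,4) | ant2:(3,2)->N->(2,2)
  grid max=2 at (2,3)
Step 2: ant0:(3,3)->N->(2,3) | ant1:(0,4)->S->(1,4) | ant2:(2,2)->E->(2,3)
  grid max=5 at (2,3)
Step 3: ant0:(2,3)->N->(1,3) | ant1:(1,4)->N->(0,4) | ant2:(2,3)->N->(1,3)
  grid max=4 at (2,3)
Step 4: ant0:(1,3)->S->(2,3) | ant1:(0,4)->S->(1,4) | ant2:(1,3)->S->(2,3)
  grid max=7 at (2,3)
Step 5: ant0:(2,3)->N->(1,3) | ant1:(1,4)->W->(1,3) | ant2:(2,3)->N->(1,3)
  grid max=7 at (1,3)
Final grid:
  0 0 0 0 0
  0 0 0 7 0
  0 0 0 6 0
  0 0 0 0 0
  0 0 0 0 0
Max pheromone 7 at (1,3)

Answer: (1,3)=7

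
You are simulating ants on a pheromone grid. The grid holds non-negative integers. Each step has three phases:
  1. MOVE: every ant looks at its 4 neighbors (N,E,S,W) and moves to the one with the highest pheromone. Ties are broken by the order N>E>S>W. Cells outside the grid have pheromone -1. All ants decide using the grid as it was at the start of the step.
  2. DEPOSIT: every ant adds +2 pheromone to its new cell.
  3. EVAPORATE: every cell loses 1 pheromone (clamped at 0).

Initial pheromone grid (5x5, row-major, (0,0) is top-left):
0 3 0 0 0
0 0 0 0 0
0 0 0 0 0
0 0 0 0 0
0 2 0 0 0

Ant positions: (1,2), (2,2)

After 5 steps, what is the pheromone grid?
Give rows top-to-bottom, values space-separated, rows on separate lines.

After step 1: ants at (0,2),(1,2)
  0 2 1 0 0
  0 0 1 0 0
  0 0 0 0 0
  0 0 0 0 0
  0 1 0 0 0
After step 2: ants at (0,1),(0,2)
  0 3 2 0 0
  0 0 0 0 0
  0 0 0 0 0
  0 0 0 0 0
  0 0 0 0 0
After step 3: ants at (0,2),(0,1)
  0 4 3 0 0
  0 0 0 0 0
  0 0 0 0 0
  0 0 0 0 0
  0 0 0 0 0
After step 4: ants at (0,1),(0,2)
  0 5 4 0 0
  0 0 0 0 0
  0 0 0 0 0
  0 0 0 0 0
  0 0 0 0 0
After step 5: ants at (0,2),(0,1)
  0 6 5 0 0
  0 0 0 0 0
  0 0 0 0 0
  0 0 0 0 0
  0 0 0 0 0

0 6 5 0 0
0 0 0 0 0
0 0 0 0 0
0 0 0 0 0
0 0 0 0 0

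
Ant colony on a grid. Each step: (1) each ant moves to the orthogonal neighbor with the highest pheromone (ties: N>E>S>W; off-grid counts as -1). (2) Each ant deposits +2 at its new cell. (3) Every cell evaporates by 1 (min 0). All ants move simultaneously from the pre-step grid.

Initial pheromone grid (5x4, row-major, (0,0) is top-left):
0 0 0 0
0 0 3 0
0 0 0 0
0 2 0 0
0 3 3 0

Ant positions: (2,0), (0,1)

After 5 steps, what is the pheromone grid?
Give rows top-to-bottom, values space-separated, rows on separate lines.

After step 1: ants at (1,0),(0,2)
  0 0 1 0
  1 0 2 0
  0 0 0 0
  0 1 0 0
  0 2 2 0
After step 2: ants at (0,0),(1,2)
  1 0 0 0
  0 0 3 0
  0 0 0 0
  0 0 0 0
  0 1 1 0
After step 3: ants at (0,1),(0,2)
  0 1 1 0
  0 0 2 0
  0 0 0 0
  0 0 0 0
  0 0 0 0
After step 4: ants at (0,2),(1,2)
  0 0 2 0
  0 0 3 0
  0 0 0 0
  0 0 0 0
  0 0 0 0
After step 5: ants at (1,2),(0,2)
  0 0 3 0
  0 0 4 0
  0 0 0 0
  0 0 0 0
  0 0 0 0

0 0 3 0
0 0 4 0
0 0 0 0
0 0 0 0
0 0 0 0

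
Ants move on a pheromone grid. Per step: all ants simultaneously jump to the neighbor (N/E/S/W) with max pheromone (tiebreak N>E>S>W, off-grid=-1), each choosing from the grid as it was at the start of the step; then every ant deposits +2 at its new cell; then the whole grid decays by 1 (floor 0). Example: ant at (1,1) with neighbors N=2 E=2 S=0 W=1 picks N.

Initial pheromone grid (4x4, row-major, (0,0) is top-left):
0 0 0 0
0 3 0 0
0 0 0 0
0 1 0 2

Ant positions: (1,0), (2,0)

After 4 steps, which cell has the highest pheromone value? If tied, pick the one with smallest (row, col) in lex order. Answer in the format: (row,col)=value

Answer: (1,1)=7

Derivation:
Step 1: ant0:(1,0)->E->(1,1) | ant1:(2,0)->N->(1,0)
  grid max=4 at (1,1)
Step 2: ant0:(1,1)->W->(1,0) | ant1:(1,0)->E->(1,1)
  grid max=5 at (1,1)
Step 3: ant0:(1,0)->E->(1,1) | ant1:(1,1)->W->(1,0)
  grid max=6 at (1,1)
Step 4: ant0:(1,1)->W->(1,0) | ant1:(1,0)->E->(1,1)
  grid max=7 at (1,1)
Final grid:
  0 0 0 0
  4 7 0 0
  0 0 0 0
  0 0 0 0
Max pheromone 7 at (1,1)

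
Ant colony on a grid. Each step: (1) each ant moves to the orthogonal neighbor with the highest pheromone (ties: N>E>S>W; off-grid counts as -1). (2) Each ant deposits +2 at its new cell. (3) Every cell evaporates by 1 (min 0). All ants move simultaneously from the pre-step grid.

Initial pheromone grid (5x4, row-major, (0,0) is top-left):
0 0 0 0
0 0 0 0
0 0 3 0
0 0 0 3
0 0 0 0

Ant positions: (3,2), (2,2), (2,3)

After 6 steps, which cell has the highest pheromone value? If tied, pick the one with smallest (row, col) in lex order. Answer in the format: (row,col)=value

Step 1: ant0:(3,2)->N->(2,2) | ant1:(2,2)->N->(1,2) | ant2:(2,3)->S->(3,3)
  grid max=4 at (2,2)
Step 2: ant0:(2,2)->N->(1,2) | ant1:(1,2)->S->(2,2) | ant2:(3,3)->N->(2,3)
  grid max=5 at (2,2)
Step 3: ant0:(1,2)->S->(2,2) | ant1:(2,2)->N->(1,2) | ant2:(2,3)->W->(2,2)
  grid max=8 at (2,2)
Step 4: ant0:(2,2)->N->(1,2) | ant1:(1,2)->S->(2,2) | ant2:(2,2)->N->(1,2)
  grid max=9 at (2,2)
Step 5: ant0:(1,2)->S->(2,2) | ant1:(2,2)->N->(1,2) | ant2:(1,2)->S->(2,2)
  grid max=12 at (2,2)
Step 6: ant0:(2,2)->N->(1,2) | ant1:(1,2)->S->(2,2) | ant2:(2,2)->N->(1,2)
  grid max=13 at (2,2)
Final grid:
  0 0 0 0
  0 0 10 0
  0 0 13 0
  0 0 0 0
  0 0 0 0
Max pheromone 13 at (2,2)

Answer: (2,2)=13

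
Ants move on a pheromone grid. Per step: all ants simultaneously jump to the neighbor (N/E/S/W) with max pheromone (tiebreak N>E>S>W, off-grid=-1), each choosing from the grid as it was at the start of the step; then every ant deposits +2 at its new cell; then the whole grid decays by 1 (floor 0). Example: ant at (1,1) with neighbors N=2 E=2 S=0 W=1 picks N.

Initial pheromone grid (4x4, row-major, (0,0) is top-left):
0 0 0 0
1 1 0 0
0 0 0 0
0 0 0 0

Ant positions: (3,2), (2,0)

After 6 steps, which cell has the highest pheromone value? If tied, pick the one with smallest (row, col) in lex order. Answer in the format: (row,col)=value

Step 1: ant0:(3,2)->N->(2,2) | ant1:(2,0)->N->(1,0)
  grid max=2 at (1,0)
Step 2: ant0:(2,2)->N->(1,2) | ant1:(1,0)->N->(0,0)
  grid max=1 at (0,0)
Step 3: ant0:(1,2)->N->(0,2) | ant1:(0,0)->S->(1,0)
  grid max=2 at (1,0)
Step 4: ant0:(0,2)->E->(0,3) | ant1:(1,0)->N->(0,0)
  grid max=1 at (0,0)
Step 5: ant0:(0,3)->S->(1,3) | ant1:(0,0)->S->(1,0)
  grid max=2 at (1,0)
Step 6: ant0:(1,3)->N->(0,3) | ant1:(1,0)->N->(0,0)
  grid max=1 at (0,0)
Final grid:
  1 0 0 1
  1 0 0 0
  0 0 0 0
  0 0 0 0
Max pheromone 1 at (0,0)

Answer: (0,0)=1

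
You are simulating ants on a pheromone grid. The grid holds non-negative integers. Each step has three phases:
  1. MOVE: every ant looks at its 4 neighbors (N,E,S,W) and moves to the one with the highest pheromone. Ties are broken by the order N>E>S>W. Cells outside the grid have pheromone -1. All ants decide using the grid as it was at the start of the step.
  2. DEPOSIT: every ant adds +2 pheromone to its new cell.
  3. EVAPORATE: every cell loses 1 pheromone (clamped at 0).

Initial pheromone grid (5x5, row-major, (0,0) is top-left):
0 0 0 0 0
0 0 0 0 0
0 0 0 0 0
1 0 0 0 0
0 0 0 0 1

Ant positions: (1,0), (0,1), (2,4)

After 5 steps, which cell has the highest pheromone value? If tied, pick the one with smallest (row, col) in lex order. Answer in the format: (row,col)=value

Step 1: ant0:(1,0)->N->(0,0) | ant1:(0,1)->E->(0,2) | ant2:(2,4)->N->(1,4)
  grid max=1 at (0,0)
Step 2: ant0:(0,0)->E->(0,1) | ant1:(0,2)->E->(0,3) | ant2:(1,4)->N->(0,4)
  grid max=1 at (0,1)
Step 3: ant0:(0,1)->E->(0,2) | ant1:(0,3)->E->(0,4) | ant2:(0,4)->W->(0,3)
  grid max=2 at (0,3)
Step 4: ant0:(0,2)->E->(0,3) | ant1:(0,4)->W->(0,3) | ant2:(0,3)->E->(0,4)
  grid max=5 at (0,3)
Step 5: ant0:(0,3)->E->(0,4) | ant1:(0,3)->E->(0,4) | ant2:(0,4)->W->(0,3)
  grid max=6 at (0,3)
Final grid:
  0 0 0 6 6
  0 0 0 0 0
  0 0 0 0 0
  0 0 0 0 0
  0 0 0 0 0
Max pheromone 6 at (0,3)

Answer: (0,3)=6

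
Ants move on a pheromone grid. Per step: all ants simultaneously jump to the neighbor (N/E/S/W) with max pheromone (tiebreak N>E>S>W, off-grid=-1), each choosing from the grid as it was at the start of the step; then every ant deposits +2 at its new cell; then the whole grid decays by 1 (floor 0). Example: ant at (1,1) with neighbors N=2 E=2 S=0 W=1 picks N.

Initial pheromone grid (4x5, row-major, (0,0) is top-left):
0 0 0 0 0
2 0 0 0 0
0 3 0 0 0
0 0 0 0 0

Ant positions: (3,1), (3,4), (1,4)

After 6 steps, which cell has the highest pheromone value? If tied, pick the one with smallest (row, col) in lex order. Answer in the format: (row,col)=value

Step 1: ant0:(3,1)->N->(2,1) | ant1:(3,4)->N->(2,4) | ant2:(1,4)->N->(0,4)
  grid max=4 at (2,1)
Step 2: ant0:(2,1)->N->(1,1) | ant1:(2,4)->N->(1,4) | ant2:(0,4)->S->(1,4)
  grid max=3 at (1,4)
Step 3: ant0:(1,1)->S->(2,1) | ant1:(1,4)->N->(0,4) | ant2:(1,4)->N->(0,4)
  grid max=4 at (2,1)
Step 4: ant0:(2,1)->N->(1,1) | ant1:(0,4)->S->(1,4) | ant2:(0,4)->S->(1,4)
  grid max=5 at (1,4)
Step 5: ant0:(1,1)->S->(2,1) | ant1:(1,4)->N->(0,4) | ant2:(1,4)->N->(0,4)
  grid max=5 at (0,4)
Step 6: ant0:(2,1)->N->(1,1) | ant1:(0,4)->S->(1,4) | ant2:(0,4)->S->(1,4)
  grid max=7 at (1,4)
Final grid:
  0 0 0 0 4
  0 1 0 0 7
  0 3 0 0 0
  0 0 0 0 0
Max pheromone 7 at (1,4)

Answer: (1,4)=7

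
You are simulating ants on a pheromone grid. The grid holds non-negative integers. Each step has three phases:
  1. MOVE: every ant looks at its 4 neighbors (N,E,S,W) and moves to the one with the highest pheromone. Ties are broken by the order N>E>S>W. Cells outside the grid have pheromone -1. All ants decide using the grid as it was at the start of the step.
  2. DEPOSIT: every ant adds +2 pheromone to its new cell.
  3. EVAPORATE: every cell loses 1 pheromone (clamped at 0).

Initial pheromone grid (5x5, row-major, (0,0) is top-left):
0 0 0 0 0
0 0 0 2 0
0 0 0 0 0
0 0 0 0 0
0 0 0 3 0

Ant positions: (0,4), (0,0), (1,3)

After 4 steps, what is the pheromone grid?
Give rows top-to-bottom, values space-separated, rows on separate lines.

After step 1: ants at (1,4),(0,1),(0,3)
  0 1 0 1 0
  0 0 0 1 1
  0 0 0 0 0
  0 0 0 0 0
  0 0 0 2 0
After step 2: ants at (1,3),(0,2),(1,3)
  0 0 1 0 0
  0 0 0 4 0
  0 0 0 0 0
  0 0 0 0 0
  0 0 0 1 0
After step 3: ants at (0,3),(0,3),(0,3)
  0 0 0 5 0
  0 0 0 3 0
  0 0 0 0 0
  0 0 0 0 0
  0 0 0 0 0
After step 4: ants at (1,3),(1,3),(1,3)
  0 0 0 4 0
  0 0 0 8 0
  0 0 0 0 0
  0 0 0 0 0
  0 0 0 0 0

0 0 0 4 0
0 0 0 8 0
0 0 0 0 0
0 0 0 0 0
0 0 0 0 0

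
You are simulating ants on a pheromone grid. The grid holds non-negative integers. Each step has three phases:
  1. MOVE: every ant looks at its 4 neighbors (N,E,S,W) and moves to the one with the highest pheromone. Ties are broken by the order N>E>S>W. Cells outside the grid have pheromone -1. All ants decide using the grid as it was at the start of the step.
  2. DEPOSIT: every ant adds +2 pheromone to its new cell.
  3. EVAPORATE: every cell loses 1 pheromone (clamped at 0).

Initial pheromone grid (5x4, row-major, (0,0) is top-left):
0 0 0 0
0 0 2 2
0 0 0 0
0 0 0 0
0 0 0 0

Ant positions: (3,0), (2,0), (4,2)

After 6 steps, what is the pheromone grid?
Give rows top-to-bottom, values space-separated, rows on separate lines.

After step 1: ants at (2,0),(1,0),(3,2)
  0 0 0 0
  1 0 1 1
  1 0 0 0
  0 0 1 0
  0 0 0 0
After step 2: ants at (1,0),(2,0),(2,2)
  0 0 0 0
  2 0 0 0
  2 0 1 0
  0 0 0 0
  0 0 0 0
After step 3: ants at (2,0),(1,0),(1,2)
  0 0 0 0
  3 0 1 0
  3 0 0 0
  0 0 0 0
  0 0 0 0
After step 4: ants at (1,0),(2,0),(0,2)
  0 0 1 0
  4 0 0 0
  4 0 0 0
  0 0 0 0
  0 0 0 0
After step 5: ants at (2,0),(1,0),(0,3)
  0 0 0 1
  5 0 0 0
  5 0 0 0
  0 0 0 0
  0 0 0 0
After step 6: ants at (1,0),(2,0),(1,3)
  0 0 0 0
  6 0 0 1
  6 0 0 0
  0 0 0 0
  0 0 0 0

0 0 0 0
6 0 0 1
6 0 0 0
0 0 0 0
0 0 0 0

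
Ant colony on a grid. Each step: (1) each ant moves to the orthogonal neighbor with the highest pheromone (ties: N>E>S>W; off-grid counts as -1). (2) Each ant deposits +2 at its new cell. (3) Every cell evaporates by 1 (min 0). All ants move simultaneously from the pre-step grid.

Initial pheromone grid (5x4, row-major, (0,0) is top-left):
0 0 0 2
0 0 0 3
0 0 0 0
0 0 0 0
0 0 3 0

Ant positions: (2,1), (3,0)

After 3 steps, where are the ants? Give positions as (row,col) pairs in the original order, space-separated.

Step 1: ant0:(2,1)->N->(1,1) | ant1:(3,0)->N->(2,0)
  grid max=2 at (1,3)
Step 2: ant0:(1,1)->N->(0,1) | ant1:(2,0)->N->(1,0)
  grid max=1 at (0,1)
Step 3: ant0:(0,1)->E->(0,2) | ant1:(1,0)->N->(0,0)
  grid max=1 at (0,0)

(0,2) (0,0)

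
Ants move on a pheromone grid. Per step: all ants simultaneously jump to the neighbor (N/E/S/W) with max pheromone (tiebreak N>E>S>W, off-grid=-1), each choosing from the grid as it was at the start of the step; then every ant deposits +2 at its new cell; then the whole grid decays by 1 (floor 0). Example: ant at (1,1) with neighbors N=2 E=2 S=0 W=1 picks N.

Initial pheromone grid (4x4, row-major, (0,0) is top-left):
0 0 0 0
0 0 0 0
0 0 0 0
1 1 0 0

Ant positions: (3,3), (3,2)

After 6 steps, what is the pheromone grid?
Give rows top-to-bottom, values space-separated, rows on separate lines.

After step 1: ants at (2,3),(3,1)
  0 0 0 0
  0 0 0 0
  0 0 0 1
  0 2 0 0
After step 2: ants at (1,3),(2,1)
  0 0 0 0
  0 0 0 1
  0 1 0 0
  0 1 0 0
After step 3: ants at (0,3),(3,1)
  0 0 0 1
  0 0 0 0
  0 0 0 0
  0 2 0 0
After step 4: ants at (1,3),(2,1)
  0 0 0 0
  0 0 0 1
  0 1 0 0
  0 1 0 0
After step 5: ants at (0,3),(3,1)
  0 0 0 1
  0 0 0 0
  0 0 0 0
  0 2 0 0
After step 6: ants at (1,3),(2,1)
  0 0 0 0
  0 0 0 1
  0 1 0 0
  0 1 0 0

0 0 0 0
0 0 0 1
0 1 0 0
0 1 0 0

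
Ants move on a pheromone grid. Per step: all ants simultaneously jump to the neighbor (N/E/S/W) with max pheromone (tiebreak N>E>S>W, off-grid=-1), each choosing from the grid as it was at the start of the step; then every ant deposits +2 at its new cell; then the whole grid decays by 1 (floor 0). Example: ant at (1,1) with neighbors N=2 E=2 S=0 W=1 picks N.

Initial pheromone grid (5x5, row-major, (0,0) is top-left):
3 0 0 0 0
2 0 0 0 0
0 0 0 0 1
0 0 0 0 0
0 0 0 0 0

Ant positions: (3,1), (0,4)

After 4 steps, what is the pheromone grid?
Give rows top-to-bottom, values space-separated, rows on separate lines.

After step 1: ants at (2,1),(1,4)
  2 0 0 0 0
  1 0 0 0 1
  0 1 0 0 0
  0 0 0 0 0
  0 0 0 0 0
After step 2: ants at (1,1),(0,4)
  1 0 0 0 1
  0 1 0 0 0
  0 0 0 0 0
  0 0 0 0 0
  0 0 0 0 0
After step 3: ants at (0,1),(1,4)
  0 1 0 0 0
  0 0 0 0 1
  0 0 0 0 0
  0 0 0 0 0
  0 0 0 0 0
After step 4: ants at (0,2),(0,4)
  0 0 1 0 1
  0 0 0 0 0
  0 0 0 0 0
  0 0 0 0 0
  0 0 0 0 0

0 0 1 0 1
0 0 0 0 0
0 0 0 0 0
0 0 0 0 0
0 0 0 0 0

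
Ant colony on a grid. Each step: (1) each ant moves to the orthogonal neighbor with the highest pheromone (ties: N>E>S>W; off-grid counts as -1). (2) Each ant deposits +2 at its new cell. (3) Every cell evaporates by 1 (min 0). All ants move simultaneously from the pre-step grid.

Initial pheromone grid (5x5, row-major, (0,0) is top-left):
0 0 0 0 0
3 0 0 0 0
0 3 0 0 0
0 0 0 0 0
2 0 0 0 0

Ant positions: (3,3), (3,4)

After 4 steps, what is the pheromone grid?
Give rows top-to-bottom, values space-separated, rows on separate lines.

After step 1: ants at (2,3),(2,4)
  0 0 0 0 0
  2 0 0 0 0
  0 2 0 1 1
  0 0 0 0 0
  1 0 0 0 0
After step 2: ants at (2,4),(2,3)
  0 0 0 0 0
  1 0 0 0 0
  0 1 0 2 2
  0 0 0 0 0
  0 0 0 0 0
After step 3: ants at (2,3),(2,4)
  0 0 0 0 0
  0 0 0 0 0
  0 0 0 3 3
  0 0 0 0 0
  0 0 0 0 0
After step 4: ants at (2,4),(2,3)
  0 0 0 0 0
  0 0 0 0 0
  0 0 0 4 4
  0 0 0 0 0
  0 0 0 0 0

0 0 0 0 0
0 0 0 0 0
0 0 0 4 4
0 0 0 0 0
0 0 0 0 0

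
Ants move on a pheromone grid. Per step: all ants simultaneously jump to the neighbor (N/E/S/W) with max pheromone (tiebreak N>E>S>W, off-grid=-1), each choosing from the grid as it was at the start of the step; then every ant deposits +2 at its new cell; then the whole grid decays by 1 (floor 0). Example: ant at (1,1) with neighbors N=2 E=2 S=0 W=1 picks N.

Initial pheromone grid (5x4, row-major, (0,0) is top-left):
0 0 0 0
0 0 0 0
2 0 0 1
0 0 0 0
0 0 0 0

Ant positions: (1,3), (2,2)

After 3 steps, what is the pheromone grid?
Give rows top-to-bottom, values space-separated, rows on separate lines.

After step 1: ants at (2,3),(2,3)
  0 0 0 0
  0 0 0 0
  1 0 0 4
  0 0 0 0
  0 0 0 0
After step 2: ants at (1,3),(1,3)
  0 0 0 0
  0 0 0 3
  0 0 0 3
  0 0 0 0
  0 0 0 0
After step 3: ants at (2,3),(2,3)
  0 0 0 0
  0 0 0 2
  0 0 0 6
  0 0 0 0
  0 0 0 0

0 0 0 0
0 0 0 2
0 0 0 6
0 0 0 0
0 0 0 0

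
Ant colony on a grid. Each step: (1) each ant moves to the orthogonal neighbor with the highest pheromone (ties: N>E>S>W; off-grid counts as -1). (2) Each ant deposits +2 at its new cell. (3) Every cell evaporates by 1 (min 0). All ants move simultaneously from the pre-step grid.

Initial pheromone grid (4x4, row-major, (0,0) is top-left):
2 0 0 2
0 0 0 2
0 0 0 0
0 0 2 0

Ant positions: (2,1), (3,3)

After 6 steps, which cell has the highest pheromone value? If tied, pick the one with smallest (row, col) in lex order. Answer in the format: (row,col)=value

Step 1: ant0:(2,1)->N->(1,1) | ant1:(3,3)->W->(3,2)
  grid max=3 at (3,2)
Step 2: ant0:(1,1)->N->(0,1) | ant1:(3,2)->N->(2,2)
  grid max=2 at (3,2)
Step 3: ant0:(0,1)->E->(0,2) | ant1:(2,2)->S->(3,2)
  grid max=3 at (3,2)
Step 4: ant0:(0,2)->E->(0,3) | ant1:(3,2)->N->(2,2)
  grid max=2 at (3,2)
Step 5: ant0:(0,3)->S->(1,3) | ant1:(2,2)->S->(3,2)
  grid max=3 at (3,2)
Step 6: ant0:(1,3)->N->(0,3) | ant1:(3,2)->N->(2,2)
  grid max=2 at (3,2)
Final grid:
  0 0 0 1
  0 0 0 0
  0 0 1 0
  0 0 2 0
Max pheromone 2 at (3,2)

Answer: (3,2)=2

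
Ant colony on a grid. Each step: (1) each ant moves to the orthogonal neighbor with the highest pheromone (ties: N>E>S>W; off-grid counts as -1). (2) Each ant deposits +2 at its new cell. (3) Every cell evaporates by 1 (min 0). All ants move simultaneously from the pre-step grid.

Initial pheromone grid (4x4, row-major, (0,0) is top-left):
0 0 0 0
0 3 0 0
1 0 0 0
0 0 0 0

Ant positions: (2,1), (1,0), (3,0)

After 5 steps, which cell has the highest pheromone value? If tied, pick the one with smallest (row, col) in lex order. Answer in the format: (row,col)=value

Answer: (1,1)=14

Derivation:
Step 1: ant0:(2,1)->N->(1,1) | ant1:(1,0)->E->(1,1) | ant2:(3,0)->N->(2,0)
  grid max=6 at (1,1)
Step 2: ant0:(1,1)->N->(0,1) | ant1:(1,1)->N->(0,1) | ant2:(2,0)->N->(1,0)
  grid max=5 at (1,1)
Step 3: ant0:(0,1)->S->(1,1) | ant1:(0,1)->S->(1,1) | ant2:(1,0)->E->(1,1)
  grid max=10 at (1,1)
Step 4: ant0:(1,1)->N->(0,1) | ant1:(1,1)->N->(0,1) | ant2:(1,1)->N->(0,1)
  grid max=9 at (1,1)
Step 5: ant0:(0,1)->S->(1,1) | ant1:(0,1)->S->(1,1) | ant2:(0,1)->S->(1,1)
  grid max=14 at (1,1)
Final grid:
  0 6 0 0
  0 14 0 0
  0 0 0 0
  0 0 0 0
Max pheromone 14 at (1,1)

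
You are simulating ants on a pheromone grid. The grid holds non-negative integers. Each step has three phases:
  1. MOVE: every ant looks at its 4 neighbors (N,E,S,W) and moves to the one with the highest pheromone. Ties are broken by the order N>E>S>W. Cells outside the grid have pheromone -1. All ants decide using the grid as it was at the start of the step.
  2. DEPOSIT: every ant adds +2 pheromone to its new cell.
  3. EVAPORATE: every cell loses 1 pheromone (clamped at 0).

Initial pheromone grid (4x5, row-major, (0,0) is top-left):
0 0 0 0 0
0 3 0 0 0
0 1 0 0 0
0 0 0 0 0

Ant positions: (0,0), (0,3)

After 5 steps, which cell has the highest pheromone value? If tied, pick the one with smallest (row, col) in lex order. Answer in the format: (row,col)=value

Step 1: ant0:(0,0)->E->(0,1) | ant1:(0,3)->E->(0,4)
  grid max=2 at (1,1)
Step 2: ant0:(0,1)->S->(1,1) | ant1:(0,4)->S->(1,4)
  grid max=3 at (1,1)
Step 3: ant0:(1,1)->N->(0,1) | ant1:(1,4)->N->(0,4)
  grid max=2 at (1,1)
Step 4: ant0:(0,1)->S->(1,1) | ant1:(0,4)->S->(1,4)
  grid max=3 at (1,1)
Step 5: ant0:(1,1)->N->(0,1) | ant1:(1,4)->N->(0,4)
  grid max=2 at (1,1)
Final grid:
  0 1 0 0 1
  0 2 0 0 0
  0 0 0 0 0
  0 0 0 0 0
Max pheromone 2 at (1,1)

Answer: (1,1)=2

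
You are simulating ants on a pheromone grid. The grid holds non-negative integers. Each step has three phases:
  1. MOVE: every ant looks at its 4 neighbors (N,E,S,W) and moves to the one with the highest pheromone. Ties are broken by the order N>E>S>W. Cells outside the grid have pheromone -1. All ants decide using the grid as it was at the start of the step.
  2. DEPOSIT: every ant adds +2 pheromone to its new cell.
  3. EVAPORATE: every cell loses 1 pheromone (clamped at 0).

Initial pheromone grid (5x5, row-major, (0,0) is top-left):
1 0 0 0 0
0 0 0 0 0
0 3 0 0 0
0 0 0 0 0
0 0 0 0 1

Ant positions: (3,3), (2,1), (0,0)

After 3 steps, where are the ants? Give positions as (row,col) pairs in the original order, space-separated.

Step 1: ant0:(3,3)->N->(2,3) | ant1:(2,1)->N->(1,1) | ant2:(0,0)->E->(0,1)
  grid max=2 at (2,1)
Step 2: ant0:(2,3)->N->(1,3) | ant1:(1,1)->S->(2,1) | ant2:(0,1)->S->(1,1)
  grid max=3 at (2,1)
Step 3: ant0:(1,3)->N->(0,3) | ant1:(2,1)->N->(1,1) | ant2:(1,1)->S->(2,1)
  grid max=4 at (2,1)

(0,3) (1,1) (2,1)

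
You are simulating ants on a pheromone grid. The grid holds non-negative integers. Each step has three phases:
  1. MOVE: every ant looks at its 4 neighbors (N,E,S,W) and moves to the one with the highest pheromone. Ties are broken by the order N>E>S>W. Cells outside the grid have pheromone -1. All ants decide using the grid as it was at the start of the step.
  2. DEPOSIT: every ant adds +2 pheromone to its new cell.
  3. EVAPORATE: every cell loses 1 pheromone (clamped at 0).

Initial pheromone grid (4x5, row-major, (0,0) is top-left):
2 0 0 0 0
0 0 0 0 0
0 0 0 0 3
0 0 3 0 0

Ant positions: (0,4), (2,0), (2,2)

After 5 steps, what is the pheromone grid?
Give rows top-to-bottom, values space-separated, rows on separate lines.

After step 1: ants at (1,4),(1,0),(3,2)
  1 0 0 0 0
  1 0 0 0 1
  0 0 0 0 2
  0 0 4 0 0
After step 2: ants at (2,4),(0,0),(2,2)
  2 0 0 0 0
  0 0 0 0 0
  0 0 1 0 3
  0 0 3 0 0
After step 3: ants at (1,4),(0,1),(3,2)
  1 1 0 0 0
  0 0 0 0 1
  0 0 0 0 2
  0 0 4 0 0
After step 4: ants at (2,4),(0,0),(2,2)
  2 0 0 0 0
  0 0 0 0 0
  0 0 1 0 3
  0 0 3 0 0
After step 5: ants at (1,4),(0,1),(3,2)
  1 1 0 0 0
  0 0 0 0 1
  0 0 0 0 2
  0 0 4 0 0

1 1 0 0 0
0 0 0 0 1
0 0 0 0 2
0 0 4 0 0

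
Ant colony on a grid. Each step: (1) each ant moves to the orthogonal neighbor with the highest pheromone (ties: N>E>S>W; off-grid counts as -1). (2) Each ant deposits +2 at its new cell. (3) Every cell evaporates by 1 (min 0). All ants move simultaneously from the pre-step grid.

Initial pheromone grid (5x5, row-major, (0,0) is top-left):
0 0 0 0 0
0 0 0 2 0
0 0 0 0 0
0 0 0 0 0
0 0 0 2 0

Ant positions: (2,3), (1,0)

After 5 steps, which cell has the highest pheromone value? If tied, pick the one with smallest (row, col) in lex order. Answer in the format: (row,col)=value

Answer: (1,3)=5

Derivation:
Step 1: ant0:(2,3)->N->(1,3) | ant1:(1,0)->N->(0,0)
  grid max=3 at (1,3)
Step 2: ant0:(1,3)->N->(0,3) | ant1:(0,0)->E->(0,1)
  grid max=2 at (1,3)
Step 3: ant0:(0,3)->S->(1,3) | ant1:(0,1)->E->(0,2)
  grid max=3 at (1,3)
Step 4: ant0:(1,3)->N->(0,3) | ant1:(0,2)->E->(0,3)
  grid max=3 at (0,3)
Step 5: ant0:(0,3)->S->(1,3) | ant1:(0,3)->S->(1,3)
  grid max=5 at (1,3)
Final grid:
  0 0 0 2 0
  0 0 0 5 0
  0 0 0 0 0
  0 0 0 0 0
  0 0 0 0 0
Max pheromone 5 at (1,3)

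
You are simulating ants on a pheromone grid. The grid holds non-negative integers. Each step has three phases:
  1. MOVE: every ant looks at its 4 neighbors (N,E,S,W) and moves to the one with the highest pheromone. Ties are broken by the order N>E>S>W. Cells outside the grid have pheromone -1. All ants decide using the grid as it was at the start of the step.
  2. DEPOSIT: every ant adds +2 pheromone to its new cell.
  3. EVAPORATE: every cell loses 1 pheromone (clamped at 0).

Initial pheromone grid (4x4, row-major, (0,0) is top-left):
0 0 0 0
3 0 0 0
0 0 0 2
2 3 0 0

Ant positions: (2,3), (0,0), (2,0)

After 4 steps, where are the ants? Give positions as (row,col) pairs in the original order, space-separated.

Step 1: ant0:(2,3)->N->(1,3) | ant1:(0,0)->S->(1,0) | ant2:(2,0)->N->(1,0)
  grid max=6 at (1,0)
Step 2: ant0:(1,3)->S->(2,3) | ant1:(1,0)->N->(0,0) | ant2:(1,0)->N->(0,0)
  grid max=5 at (1,0)
Step 3: ant0:(2,3)->N->(1,3) | ant1:(0,0)->S->(1,0) | ant2:(0,0)->S->(1,0)
  grid max=8 at (1,0)
Step 4: ant0:(1,3)->S->(2,3) | ant1:(1,0)->N->(0,0) | ant2:(1,0)->N->(0,0)
  grid max=7 at (1,0)

(2,3) (0,0) (0,0)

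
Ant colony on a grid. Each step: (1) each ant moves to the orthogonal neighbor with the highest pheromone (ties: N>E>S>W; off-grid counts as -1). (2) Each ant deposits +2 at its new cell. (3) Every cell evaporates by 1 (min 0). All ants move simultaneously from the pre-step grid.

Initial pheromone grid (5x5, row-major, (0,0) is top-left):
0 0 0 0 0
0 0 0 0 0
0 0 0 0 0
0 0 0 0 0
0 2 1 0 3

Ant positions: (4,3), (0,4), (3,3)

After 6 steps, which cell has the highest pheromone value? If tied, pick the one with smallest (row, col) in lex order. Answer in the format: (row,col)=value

Step 1: ant0:(4,3)->E->(4,4) | ant1:(0,4)->S->(1,4) | ant2:(3,3)->N->(2,3)
  grid max=4 at (4,4)
Step 2: ant0:(4,4)->N->(3,4) | ant1:(1,4)->N->(0,4) | ant2:(2,3)->N->(1,3)
  grid max=3 at (4,4)
Step 3: ant0:(3,4)->S->(4,4) | ant1:(0,4)->S->(1,4) | ant2:(1,3)->N->(0,3)
  grid max=4 at (4,4)
Step 4: ant0:(4,4)->N->(3,4) | ant1:(1,4)->N->(0,4) | ant2:(0,3)->E->(0,4)
  grid max=3 at (0,4)
Step 5: ant0:(3,4)->S->(4,4) | ant1:(0,4)->S->(1,4) | ant2:(0,4)->S->(1,4)
  grid max=4 at (4,4)
Step 6: ant0:(4,4)->N->(3,4) | ant1:(1,4)->N->(0,4) | ant2:(1,4)->N->(0,4)
  grid max=5 at (0,4)
Final grid:
  0 0 0 0 5
  0 0 0 0 2
  0 0 0 0 0
  0 0 0 0 1
  0 0 0 0 3
Max pheromone 5 at (0,4)

Answer: (0,4)=5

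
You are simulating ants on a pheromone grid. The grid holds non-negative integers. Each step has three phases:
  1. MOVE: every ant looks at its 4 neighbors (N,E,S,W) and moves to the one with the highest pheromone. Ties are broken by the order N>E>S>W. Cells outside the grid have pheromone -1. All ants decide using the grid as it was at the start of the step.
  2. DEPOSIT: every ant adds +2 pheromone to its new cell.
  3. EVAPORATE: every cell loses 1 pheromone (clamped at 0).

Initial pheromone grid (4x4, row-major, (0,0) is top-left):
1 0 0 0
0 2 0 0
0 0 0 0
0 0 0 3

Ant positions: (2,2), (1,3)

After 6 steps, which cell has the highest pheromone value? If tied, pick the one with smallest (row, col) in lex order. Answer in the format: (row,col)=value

Answer: (1,1)=2

Derivation:
Step 1: ant0:(2,2)->N->(1,2) | ant1:(1,3)->N->(0,3)
  grid max=2 at (3,3)
Step 2: ant0:(1,2)->W->(1,1) | ant1:(0,3)->S->(1,3)
  grid max=2 at (1,1)
Step 3: ant0:(1,1)->N->(0,1) | ant1:(1,3)->N->(0,3)
  grid max=1 at (0,1)
Step 4: ant0:(0,1)->S->(1,1) | ant1:(0,3)->S->(1,3)
  grid max=2 at (1,1)
Step 5: ant0:(1,1)->N->(0,1) | ant1:(1,3)->N->(0,3)
  grid max=1 at (0,1)
Step 6: ant0:(0,1)->S->(1,1) | ant1:(0,3)->S->(1,3)
  grid max=2 at (1,1)
Final grid:
  0 0 0 0
  0 2 0 1
  0 0 0 0
  0 0 0 0
Max pheromone 2 at (1,1)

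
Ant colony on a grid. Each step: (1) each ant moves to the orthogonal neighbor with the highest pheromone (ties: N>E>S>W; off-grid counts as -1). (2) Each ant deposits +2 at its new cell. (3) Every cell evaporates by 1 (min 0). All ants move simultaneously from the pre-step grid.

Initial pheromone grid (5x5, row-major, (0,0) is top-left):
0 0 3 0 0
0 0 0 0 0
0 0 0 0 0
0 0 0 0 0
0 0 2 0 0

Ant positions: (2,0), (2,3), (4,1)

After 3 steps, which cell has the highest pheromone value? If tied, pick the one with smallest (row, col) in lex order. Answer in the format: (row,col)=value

Step 1: ant0:(2,0)->N->(1,0) | ant1:(2,3)->N->(1,3) | ant2:(4,1)->E->(4,2)
  grid max=3 at (4,2)
Step 2: ant0:(1,0)->N->(0,0) | ant1:(1,3)->N->(0,3) | ant2:(4,2)->N->(3,2)
  grid max=2 at (4,2)
Step 3: ant0:(0,0)->E->(0,1) | ant1:(0,3)->W->(0,2) | ant2:(3,2)->S->(4,2)
  grid max=3 at (4,2)
Final grid:
  0 1 2 0 0
  0 0 0 0 0
  0 0 0 0 0
  0 0 0 0 0
  0 0 3 0 0
Max pheromone 3 at (4,2)

Answer: (4,2)=3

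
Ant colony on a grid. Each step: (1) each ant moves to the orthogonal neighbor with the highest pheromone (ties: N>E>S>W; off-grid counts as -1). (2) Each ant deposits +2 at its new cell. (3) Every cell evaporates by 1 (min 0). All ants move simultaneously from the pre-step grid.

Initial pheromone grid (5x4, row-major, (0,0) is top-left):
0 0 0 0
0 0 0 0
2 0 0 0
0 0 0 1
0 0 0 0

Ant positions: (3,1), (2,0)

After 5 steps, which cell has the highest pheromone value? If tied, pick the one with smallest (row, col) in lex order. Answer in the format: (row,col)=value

Answer: (1,0)=5

Derivation:
Step 1: ant0:(3,1)->N->(2,1) | ant1:(2,0)->N->(1,0)
  grid max=1 at (1,0)
Step 2: ant0:(2,1)->W->(2,0) | ant1:(1,0)->S->(2,0)
  grid max=4 at (2,0)
Step 3: ant0:(2,0)->N->(1,0) | ant1:(2,0)->N->(1,0)
  grid max=3 at (1,0)
Step 4: ant0:(1,0)->S->(2,0) | ant1:(1,0)->S->(2,0)
  grid max=6 at (2,0)
Step 5: ant0:(2,0)->N->(1,0) | ant1:(2,0)->N->(1,0)
  grid max=5 at (1,0)
Final grid:
  0 0 0 0
  5 0 0 0
  5 0 0 0
  0 0 0 0
  0 0 0 0
Max pheromone 5 at (1,0)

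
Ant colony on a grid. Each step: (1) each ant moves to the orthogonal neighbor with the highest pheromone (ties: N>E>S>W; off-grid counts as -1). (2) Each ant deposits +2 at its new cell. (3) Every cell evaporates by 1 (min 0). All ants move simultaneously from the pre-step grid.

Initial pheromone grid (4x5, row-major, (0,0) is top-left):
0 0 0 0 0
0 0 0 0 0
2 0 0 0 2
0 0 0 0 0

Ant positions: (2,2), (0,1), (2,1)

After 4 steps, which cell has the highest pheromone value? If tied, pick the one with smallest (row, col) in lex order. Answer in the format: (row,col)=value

Answer: (0,2)=4

Derivation:
Step 1: ant0:(2,2)->N->(1,2) | ant1:(0,1)->E->(0,2) | ant2:(2,1)->W->(2,0)
  grid max=3 at (2,0)
Step 2: ant0:(1,2)->N->(0,2) | ant1:(0,2)->S->(1,2) | ant2:(2,0)->N->(1,0)
  grid max=2 at (0,2)
Step 3: ant0:(0,2)->S->(1,2) | ant1:(1,2)->N->(0,2) | ant2:(1,0)->S->(2,0)
  grid max=3 at (0,2)
Step 4: ant0:(1,2)->N->(0,2) | ant1:(0,2)->S->(1,2) | ant2:(2,0)->N->(1,0)
  grid max=4 at (0,2)
Final grid:
  0 0 4 0 0
  1 0 4 0 0
  2 0 0 0 0
  0 0 0 0 0
Max pheromone 4 at (0,2)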